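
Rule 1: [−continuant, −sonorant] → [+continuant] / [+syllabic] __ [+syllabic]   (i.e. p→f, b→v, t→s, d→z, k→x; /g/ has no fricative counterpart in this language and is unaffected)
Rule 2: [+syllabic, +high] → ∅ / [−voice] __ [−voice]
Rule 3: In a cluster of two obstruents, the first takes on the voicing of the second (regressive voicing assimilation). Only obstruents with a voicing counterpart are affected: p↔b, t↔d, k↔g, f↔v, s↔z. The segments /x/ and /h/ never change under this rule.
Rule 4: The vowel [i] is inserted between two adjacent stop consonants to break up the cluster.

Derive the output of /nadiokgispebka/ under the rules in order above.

naziogigispepika

Rule 1 (intervocalic spirantization): /d/ is a stop between vowels /a/ and /i/, so it spirantizes to the fricative [z]. /nadiokgispebka/ → naziokgispebka.
Rule 2 (high vowel syncope): no segment meets the environment; /naziokgispebka/ is unchanged.
Rule 3 (regressive voicing assimilation): /k/ precedes the voiced obstruent /g/, so it voices to [g] by assimilation. /b/ precedes the voiceless obstruent /k/, so it devoices to [p] by assimilation. /naziokgispebka/ → nazioggispepka.
Rule 4 (stop-cluster i-epenthesis): /g/ and /g/ form a stop–stop cluster, so [i] is inserted between them. /p/ and /k/ form a stop–stop cluster, so [i] is inserted between them. /nazioggispepka/ → naziogigispepika.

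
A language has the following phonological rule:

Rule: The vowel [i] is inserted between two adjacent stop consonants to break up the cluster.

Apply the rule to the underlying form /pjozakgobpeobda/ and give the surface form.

/k/ and /g/ form a stop–stop cluster, so [i] is inserted between them.
/b/ and /p/ form a stop–stop cluster, so [i] is inserted between them.
/b/ and /d/ form a stop–stop cluster, so [i] is inserted between them.
Surface form: [pjozakigobipeobida].

pjozakigobipeobida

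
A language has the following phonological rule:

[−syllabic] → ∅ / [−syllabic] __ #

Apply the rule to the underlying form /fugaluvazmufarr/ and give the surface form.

/r/ is the second consonant of a word-final cluster /rr/, so it deletes.
The other instances of /f/, /g/, /l/, /v/, /z/, /m/, /r/ do not occur in the required environment and remain unchanged.
Surface form: [fugaluvazmufar].

fugaluvazmufar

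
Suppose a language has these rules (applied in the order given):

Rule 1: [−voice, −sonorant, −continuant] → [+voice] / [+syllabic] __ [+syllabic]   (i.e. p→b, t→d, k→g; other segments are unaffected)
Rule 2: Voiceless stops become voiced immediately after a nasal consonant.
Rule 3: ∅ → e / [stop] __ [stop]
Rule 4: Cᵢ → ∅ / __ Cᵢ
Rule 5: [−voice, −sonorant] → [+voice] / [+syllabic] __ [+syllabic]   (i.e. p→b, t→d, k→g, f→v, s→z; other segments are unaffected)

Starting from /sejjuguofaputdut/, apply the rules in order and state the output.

Rule 1 (intervocalic voicing): /p/ is a voiceless stop between vowels /a/ and /u/, so it voices to [b]. /sejjuguofaputdut/ → sejjuguofabutdut.
Rule 2 (post-nasal voicing): no segment meets the environment; /sejjuguofabutdut/ is unchanged.
Rule 3 (stop-cluster e-epenthesis): /t/ and /d/ form a stop–stop cluster, so [e] is inserted between them. /sejjuguofabutdut/ → sejjuguofabutedut.
Rule 4 (degemination): /jj/ is a geminate; the first /j/ deletes. /sejjuguofabutedut/ → sejuguofabutedut.
Rule 5 (intervocalic voicing): /f/ is a voiceless obstruent between vowels /o/ and /a/, so it voices to [v]. /t/ is a voiceless obstruent between vowels /u/ and /e/, so it voices to [d]. /sejuguofabutedut/ → sejuguovabudedut.

sejuguovabudedut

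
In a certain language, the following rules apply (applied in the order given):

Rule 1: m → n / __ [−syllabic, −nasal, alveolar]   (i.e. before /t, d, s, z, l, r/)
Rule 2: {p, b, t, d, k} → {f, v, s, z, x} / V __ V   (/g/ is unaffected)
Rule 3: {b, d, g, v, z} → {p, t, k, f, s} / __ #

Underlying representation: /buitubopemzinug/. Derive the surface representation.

buisuvofenzinuk

Rule 1 (nasal place assimilation): /m/ precedes the alveolar consonant /z/, so it assimilates in place to [n]. /buitubopemzinug/ → buitubopenzinug.
Rule 2 (intervocalic spirantization): /t/ is a stop between vowels /i/ and /u/, so it spirantizes to the fricative [s]. /b/ is a stop between vowels /u/ and /o/, so it spirantizes to the fricative [v]. /p/ is a stop between vowels /o/ and /e/, so it spirantizes to the fricative [f]. /buitubopenzinug/ → buisuvofenzinug.
Rule 3 (final devoicing): /g/ is a voiced obstruent in word-final position, so it devoices to [k]. /buisuvofenzinug/ → buisuvofenzinuk.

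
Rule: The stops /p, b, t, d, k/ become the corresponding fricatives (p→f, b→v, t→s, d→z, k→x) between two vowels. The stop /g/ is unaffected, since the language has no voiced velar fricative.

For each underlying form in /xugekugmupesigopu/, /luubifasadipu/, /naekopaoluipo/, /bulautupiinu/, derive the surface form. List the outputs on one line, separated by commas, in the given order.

/xugekugmupesigopu/: /k/ is a stop between vowels /e/ and /u/, so it spirantizes to the fricative [x]. /p/ is a stop between vowels /u/ and /e/, so it spirantizes to the fricative [f]. /p/ is a stop between vowels /o/ and /u/, so it spirantizes to the fricative [f]. → [xugexugmufesigofu].
/luubifasadipu/: /b/ is a stop between vowels /u/ and /i/, so it spirantizes to the fricative [v]. /d/ is a stop between vowels /a/ and /i/, so it spirantizes to the fricative [z]. /p/ is a stop between vowels /i/ and /u/, so it spirantizes to the fricative [f]. → [luuvifasazifu].
/naekopaoluipo/: /k/ is a stop between vowels /e/ and /o/, so it spirantizes to the fricative [x]. /p/ is a stop between vowels /o/ and /a/, so it spirantizes to the fricative [f]. /p/ is a stop between vowels /i/ and /o/, so it spirantizes to the fricative [f]. → [naexofaoluifo].
/bulautupiinu/: /t/ is a stop between vowels /u/ and /u/, so it spirantizes to the fricative [s]. /p/ is a stop between vowels /u/ and /i/, so it spirantizes to the fricative [f]. → [bulausufiinu].

xugexugmufesigofu, luuvifasazifu, naexofaoluifo, bulausufiinu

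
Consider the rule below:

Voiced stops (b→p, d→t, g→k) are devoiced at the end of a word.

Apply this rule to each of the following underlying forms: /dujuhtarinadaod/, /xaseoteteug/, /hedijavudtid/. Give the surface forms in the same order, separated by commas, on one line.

dujuhtarinadaot, xaseoteteuk, hedijavudtit

/dujuhtarinadaod/: /d/ is a voiced stop in word-final position, so it devoices to [t]. → [dujuhtarinadaot].
/xaseoteteug/: /g/ is a voiced stop in word-final position, so it devoices to [k]. → [xaseoteteuk].
/hedijavudtid/: /d/ is a voiced stop in word-final position, so it devoices to [t]. → [hedijavudtit].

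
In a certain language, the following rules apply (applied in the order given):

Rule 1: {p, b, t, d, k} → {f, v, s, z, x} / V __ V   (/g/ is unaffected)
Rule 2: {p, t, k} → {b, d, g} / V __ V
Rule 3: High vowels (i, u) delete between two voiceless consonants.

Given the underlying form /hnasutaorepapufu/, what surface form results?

Rule 1 (intervocalic spirantization): /t/ is a stop between vowels /u/ and /a/, so it spirantizes to the fricative [s]. /p/ is a stop between vowels /e/ and /a/, so it spirantizes to the fricative [f]. /p/ is a stop between vowels /a/ and /u/, so it spirantizes to the fricative [f]. /hnasutaorepapufu/ → hnasusaorefafufu.
Rule 2 (intervocalic voicing): no segment meets the environment; /hnasusaorefafufu/ is unchanged.
Rule 3 (high vowel syncope): /u/ is a high vowel flanked by voiceless consonants /s/ and /s/, so it deletes. /u/ is a high vowel flanked by voiceless consonants /f/ and /f/, so it deletes. /hnasusaorefafufu/ → hnassaorefaffu.

hnassaorefaffu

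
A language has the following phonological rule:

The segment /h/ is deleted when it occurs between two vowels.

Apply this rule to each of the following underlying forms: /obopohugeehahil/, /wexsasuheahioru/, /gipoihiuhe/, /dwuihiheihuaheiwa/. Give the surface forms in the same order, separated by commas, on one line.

/obopohugeehahil/: /h/ occurs between vowels /o/ and /u/, so it deletes. /h/ occurs between vowels /e/ and /a/, so it deletes. /h/ occurs between vowels /a/ and /i/, so it deletes. → [obopougeeail].
/wexsasuheahioru/: /h/ occurs between vowels /u/ and /e/, so it deletes. /h/ occurs between vowels /a/ and /i/, so it deletes. → [wexsasueaioru].
/gipoihiuhe/: /h/ occurs between vowels /i/ and /i/, so it deletes. /h/ occurs between vowels /u/ and /e/, so it deletes. → [gipoiiue].
/dwuihiheihuaheiwa/: /h/ occurs between vowels /i/ and /i/, so it deletes. /h/ occurs between vowels /i/ and /e/, so it deletes. /h/ occurs between vowels /i/ and /u/, so it deletes. /h/ occurs between vowels /a/ and /e/, so it deletes. → [dwuiieiuaeiwa].

obopougeeail, wexsasueaioru, gipoiiue, dwuiieiuaeiwa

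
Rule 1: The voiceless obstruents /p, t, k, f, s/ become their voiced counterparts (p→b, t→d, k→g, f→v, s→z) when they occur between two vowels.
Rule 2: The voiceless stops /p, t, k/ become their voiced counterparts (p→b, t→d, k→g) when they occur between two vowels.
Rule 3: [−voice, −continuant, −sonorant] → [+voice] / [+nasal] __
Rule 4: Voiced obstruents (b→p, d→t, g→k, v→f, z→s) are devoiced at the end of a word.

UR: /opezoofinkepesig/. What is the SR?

obezoovingebezik

Rule 1 (intervocalic voicing): /p/ is a voiceless obstruent between vowels /o/ and /e/, so it voices to [b]. /f/ is a voiceless obstruent between vowels /o/ and /i/, so it voices to [v]. /p/ is a voiceless obstruent between vowels /e/ and /e/, so it voices to [b]. /s/ is a voiceless obstruent between vowels /e/ and /i/, so it voices to [z]. /opezoofinkepesig/ → obezoovinkebezig.
Rule 2 (intervocalic voicing): no segment meets the environment; /obezoovinkebezig/ is unchanged.
Rule 3 (post-nasal voicing): /k/ is a voiceless stop immediately after the nasal /n/, so it voices to [g]. /obezoovinkebezig/ → obezoovingebezig.
Rule 4 (final devoicing): /g/ is a voiced obstruent in word-final position, so it devoices to [k]. /obezoovingebezig/ → obezoovingebezik.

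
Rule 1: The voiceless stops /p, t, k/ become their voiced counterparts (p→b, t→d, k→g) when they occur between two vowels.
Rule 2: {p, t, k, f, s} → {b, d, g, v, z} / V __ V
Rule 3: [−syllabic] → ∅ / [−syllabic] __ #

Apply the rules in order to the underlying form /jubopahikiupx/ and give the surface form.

Rule 1 (intervocalic voicing): /p/ is a voiceless stop between vowels /o/ and /a/, so it voices to [b]. /k/ is a voiceless stop between vowels /i/ and /i/, so it voices to [g]. /jubopahikiupx/ → jubobahigiupx.
Rule 2 (intervocalic voicing): no segment meets the environment; /jubobahigiupx/ is unchanged.
Rule 3 (final cluster simplification): /x/ is the second consonant of a word-final cluster /px/, so it deletes. /jubobahigiupx/ → jubobahigiup.

jubobahigiup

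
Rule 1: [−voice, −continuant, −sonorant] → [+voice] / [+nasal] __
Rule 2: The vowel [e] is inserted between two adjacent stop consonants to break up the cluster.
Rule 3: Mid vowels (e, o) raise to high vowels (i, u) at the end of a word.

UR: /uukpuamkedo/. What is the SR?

uukepuamgedu

Rule 1 (post-nasal voicing): /k/ is a voiceless stop immediately after the nasal /m/, so it voices to [g]. /uukpuamkedo/ → uukpuamgedo.
Rule 2 (stop-cluster e-epenthesis): /k/ and /p/ form a stop–stop cluster, so [e] is inserted between them. /uukpuamgedo/ → uukepuamgedo.
Rule 3 (final vowel raising): /o/ is a mid vowel in word-final position, so it raises to [u]. /uukepuamgedo/ → uukepuamgedu.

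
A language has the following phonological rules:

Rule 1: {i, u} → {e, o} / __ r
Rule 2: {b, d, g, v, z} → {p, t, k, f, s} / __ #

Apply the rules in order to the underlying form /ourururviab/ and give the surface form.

Rule 1 (pre-rhotic lowering): /u/ is a high vowel immediately before /r/, so it lowers to [o]. /u/ is a high vowel immediately before /r/, so it lowers to [o]. /u/ is a high vowel immediately before /r/, so it lowers to [o]. /ourururviab/ → oorororviab.
Rule 2 (final devoicing): /b/ is a voiced obstruent in word-final position, so it devoices to [p]. /oorororviab/ → oorororviap.

oorororviap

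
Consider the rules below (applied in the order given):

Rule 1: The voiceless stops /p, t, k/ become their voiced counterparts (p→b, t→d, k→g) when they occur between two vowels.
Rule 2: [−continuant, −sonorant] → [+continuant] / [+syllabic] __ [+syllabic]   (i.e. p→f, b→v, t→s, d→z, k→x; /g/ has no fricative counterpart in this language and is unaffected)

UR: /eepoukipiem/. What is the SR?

Rule 1 (intervocalic voicing): /p/ is a voiceless stop between vowels /e/ and /o/, so it voices to [b]. /k/ is a voiceless stop between vowels /u/ and /i/, so it voices to [g]. /p/ is a voiceless stop between vowels /i/ and /i/, so it voices to [b]. /eepoukipiem/ → eebougibiem.
Rule 2 (intervocalic spirantization): /b/ is a stop between vowels /e/ and /o/, so it spirantizes to the fricative [v]. /b/ is a stop between vowels /i/ and /i/, so it spirantizes to the fricative [v]. /eebougibiem/ → eevougiviem.

eevougiviem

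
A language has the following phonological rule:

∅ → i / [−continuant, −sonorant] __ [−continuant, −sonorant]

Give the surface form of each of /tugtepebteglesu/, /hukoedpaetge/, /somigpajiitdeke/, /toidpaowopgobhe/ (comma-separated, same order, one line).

tugitepebiteglesu, hukoedipaetige, somigipajiitideke, toidipaowopigobhe

/tugtepebteglesu/: /g/ and /t/ form a stop–stop cluster, so [i] is inserted between them. /b/ and /t/ form a stop–stop cluster, so [i] is inserted between them. → [tugitepebiteglesu].
/hukoedpaetge/: /d/ and /p/ form a stop–stop cluster, so [i] is inserted between them. /t/ and /g/ form a stop–stop cluster, so [i] is inserted between them. → [hukoedipaetige].
/somigpajiitdeke/: /g/ and /p/ form a stop–stop cluster, so [i] is inserted between them. /t/ and /d/ form a stop–stop cluster, so [i] is inserted between them. → [somigipajiitideke].
/toidpaowopgobhe/: /d/ and /p/ form a stop–stop cluster, so [i] is inserted between them. /p/ and /g/ form a stop–stop cluster, so [i] is inserted between them. → [toidipaowopigobhe].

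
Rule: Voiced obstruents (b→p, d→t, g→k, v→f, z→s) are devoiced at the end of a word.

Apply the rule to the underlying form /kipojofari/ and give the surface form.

kipojofari

No segment of /kipojofari/ meets the structural description of the rule, so the form surfaces unchanged.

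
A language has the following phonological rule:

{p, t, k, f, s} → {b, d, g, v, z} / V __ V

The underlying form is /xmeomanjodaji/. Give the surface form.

No segment of /xmeomanjodaji/ meets the structural description of the rule, so the form surfaces unchanged.

xmeomanjodaji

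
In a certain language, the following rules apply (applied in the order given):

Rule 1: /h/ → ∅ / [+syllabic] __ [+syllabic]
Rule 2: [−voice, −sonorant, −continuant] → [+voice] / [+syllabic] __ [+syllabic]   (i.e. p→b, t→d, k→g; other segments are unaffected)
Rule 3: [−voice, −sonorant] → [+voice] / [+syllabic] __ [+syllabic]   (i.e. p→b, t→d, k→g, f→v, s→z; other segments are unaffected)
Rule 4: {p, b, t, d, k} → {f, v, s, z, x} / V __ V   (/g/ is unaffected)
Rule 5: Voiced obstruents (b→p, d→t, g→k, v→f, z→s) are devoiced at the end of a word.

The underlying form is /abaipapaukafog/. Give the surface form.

Rule 1 (intervocalic h-deletion): no segment meets the environment; /abaipapaukafog/ is unchanged.
Rule 2 (intervocalic voicing): /p/ is a voiceless stop between vowels /i/ and /a/, so it voices to [b]. /p/ is a voiceless stop between vowels /a/ and /a/, so it voices to [b]. /k/ is a voiceless stop between vowels /u/ and /a/, so it voices to [g]. /abaipapaukafog/ → abaibabaugafog.
Rule 3 (intervocalic voicing): /f/ is a voiceless obstruent between vowels /a/ and /o/, so it voices to [v]. /abaibabaugafog/ → abaibabaugavog.
Rule 4 (intervocalic spirantization): /b/ is a stop between vowels /a/ and /a/, so it spirantizes to the fricative [v]. /b/ is a stop between vowels /i/ and /a/, so it spirantizes to the fricative [v]. /b/ is a stop between vowels /a/ and /a/, so it spirantizes to the fricative [v]. /abaibabaugavog/ → avaivavaugavog.
Rule 5 (final devoicing): /g/ is a voiced obstruent in word-final position, so it devoices to [k]. /avaivavaugavog/ → avaivavaugavok.

avaivavaugavok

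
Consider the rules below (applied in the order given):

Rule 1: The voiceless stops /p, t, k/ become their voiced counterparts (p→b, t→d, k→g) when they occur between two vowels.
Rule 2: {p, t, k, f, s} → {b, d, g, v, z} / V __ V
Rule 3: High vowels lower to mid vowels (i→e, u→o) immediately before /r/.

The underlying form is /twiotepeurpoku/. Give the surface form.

Rule 1 (intervocalic voicing): /t/ is a voiceless stop between vowels /o/ and /e/, so it voices to [d]. /p/ is a voiceless stop between vowels /e/ and /e/, so it voices to [b]. /k/ is a voiceless stop between vowels /o/ and /u/, so it voices to [g]. /twiotepeurpoku/ → twiodebeurpogu.
Rule 2 (intervocalic voicing): no segment meets the environment; /twiodebeurpogu/ is unchanged.
Rule 3 (pre-rhotic lowering): /u/ is a high vowel immediately before /r/, so it lowers to [o]. /twiodebeurpogu/ → twiodebeorpogu.

twiodebeorpogu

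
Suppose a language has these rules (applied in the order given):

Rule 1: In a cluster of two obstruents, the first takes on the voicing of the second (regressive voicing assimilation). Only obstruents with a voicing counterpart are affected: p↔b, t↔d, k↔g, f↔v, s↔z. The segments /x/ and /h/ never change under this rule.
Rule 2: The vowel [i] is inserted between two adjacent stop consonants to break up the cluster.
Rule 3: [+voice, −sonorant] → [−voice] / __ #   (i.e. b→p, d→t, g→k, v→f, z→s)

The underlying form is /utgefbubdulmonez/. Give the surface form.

udigevbubidulmones

Rule 1 (regressive voicing assimilation): /t/ precedes the voiced obstruent /g/, so it voices to [d] by assimilation. /f/ precedes the voiced obstruent /b/, so it voices to [v] by assimilation. /utgefbubdulmonez/ → udgevbubdulmonez.
Rule 2 (stop-cluster i-epenthesis): /d/ and /g/ form a stop–stop cluster, so [i] is inserted between them. /b/ and /d/ form a stop–stop cluster, so [i] is inserted between them. /udgevbubdulmonez/ → udigevbubidulmonez.
Rule 3 (final devoicing): /z/ is a voiced obstruent in word-final position, so it devoices to [s]. /udigevbubidulmonez/ → udigevbubidulmones.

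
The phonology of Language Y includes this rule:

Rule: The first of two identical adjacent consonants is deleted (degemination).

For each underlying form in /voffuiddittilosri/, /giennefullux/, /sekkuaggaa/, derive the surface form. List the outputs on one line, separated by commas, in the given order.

/voffuiddittilosri/: /ff/ is a geminate; the first /f/ deletes. /dd/ is a geminate; the first /d/ deletes. /tt/ is a geminate; the first /t/ deletes. → [vofuiditilosri].
/giennefullux/: /nn/ is a geminate; the first /n/ deletes. /ll/ is a geminate; the first /l/ deletes. → [gienefulux].
/sekkuaggaa/: /kk/ is a geminate; the first /k/ deletes. /gg/ is a geminate; the first /g/ deletes. → [sekuagaa].

vofuiditilosri, gienefulux, sekuagaa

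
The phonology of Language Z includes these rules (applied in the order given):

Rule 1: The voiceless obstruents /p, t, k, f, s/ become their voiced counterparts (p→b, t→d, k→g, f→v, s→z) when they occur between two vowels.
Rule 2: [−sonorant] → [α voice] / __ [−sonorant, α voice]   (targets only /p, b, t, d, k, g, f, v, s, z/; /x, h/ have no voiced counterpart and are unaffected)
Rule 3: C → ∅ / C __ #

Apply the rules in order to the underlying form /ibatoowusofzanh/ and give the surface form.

Rule 1 (intervocalic voicing): /t/ is a voiceless obstruent between vowels /a/ and /o/, so it voices to [d]. /s/ is a voiceless obstruent between vowels /u/ and /o/, so it voices to [z]. /ibatoowusofzanh/ → ibadoowuzofzanh.
Rule 2 (regressive voicing assimilation): /f/ precedes the voiced obstruent /z/, so it voices to [v] by assimilation. /ibadoowuzofzanh/ → ibadoowuzovzanh.
Rule 3 (final cluster simplification): /h/ is the second consonant of a word-final cluster /nh/, so it deletes. /ibadoowuzovzanh/ → ibadoowuzovzan.

ibadoowuzovzan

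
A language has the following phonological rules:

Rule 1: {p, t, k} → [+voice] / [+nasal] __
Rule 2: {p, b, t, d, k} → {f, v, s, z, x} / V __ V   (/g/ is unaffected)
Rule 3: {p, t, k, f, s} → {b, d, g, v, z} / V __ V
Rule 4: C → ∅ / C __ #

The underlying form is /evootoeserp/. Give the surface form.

evoozoezer

Rule 1 (post-nasal voicing): no segment meets the environment; /evootoeserp/ is unchanged.
Rule 2 (intervocalic spirantization): /t/ is a stop between vowels /o/ and /o/, so it spirantizes to the fricative [s]. /evootoeserp/ → evoosoeserp.
Rule 3 (intervocalic voicing): /s/ is a voiceless obstruent between vowels /o/ and /o/, so it voices to [z]. /s/ is a voiceless obstruent between vowels /e/ and /e/, so it voices to [z]. /evoosoeserp/ → evoozoezerp.
Rule 4 (final cluster simplification): /p/ is the second consonant of a word-final cluster /rp/, so it deletes. /evoozoezerp/ → evoozoezer.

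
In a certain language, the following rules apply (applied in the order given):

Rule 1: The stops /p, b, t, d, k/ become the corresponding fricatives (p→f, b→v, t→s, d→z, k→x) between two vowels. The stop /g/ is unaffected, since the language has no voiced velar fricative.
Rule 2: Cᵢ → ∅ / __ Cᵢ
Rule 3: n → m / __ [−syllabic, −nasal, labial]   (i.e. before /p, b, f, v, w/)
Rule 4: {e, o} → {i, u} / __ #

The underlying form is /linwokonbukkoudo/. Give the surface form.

limwoxombukouzu

Rule 1 (intervocalic spirantization): /k/ is a stop between vowels /o/ and /o/, so it spirantizes to the fricative [x]. /d/ is a stop between vowels /u/ and /o/, so it spirantizes to the fricative [z]. /linwokonbukkoudo/ → linwoxonbukkouzo.
Rule 2 (degemination): /kk/ is a geminate; the first /k/ deletes. /linwoxonbukkouzo/ → linwoxonbukouzo.
Rule 3 (nasal place assimilation): /n/ precedes the labial consonant /w/, so it assimilates in place to [m]. /n/ precedes the labial consonant /b/, so it assimilates in place to [m]. /linwoxonbukouzo/ → limwoxombukouzo.
Rule 4 (final vowel raising): /o/ is a mid vowel in word-final position, so it raises to [u]. /limwoxombukouzo/ → limwoxombukouzu.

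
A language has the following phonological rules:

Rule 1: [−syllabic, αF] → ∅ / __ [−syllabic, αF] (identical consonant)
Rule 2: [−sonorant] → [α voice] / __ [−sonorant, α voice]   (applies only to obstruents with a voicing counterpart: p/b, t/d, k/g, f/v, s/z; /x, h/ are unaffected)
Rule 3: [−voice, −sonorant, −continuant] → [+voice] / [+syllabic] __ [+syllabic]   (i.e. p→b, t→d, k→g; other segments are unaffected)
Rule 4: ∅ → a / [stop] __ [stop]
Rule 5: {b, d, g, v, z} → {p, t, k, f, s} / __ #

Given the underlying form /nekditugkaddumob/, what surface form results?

Rule 1 (degemination): /dd/ is a geminate; the first /d/ deletes. /nekditugkaddumob/ → nekditugkadumob.
Rule 2 (regressive voicing assimilation): /k/ precedes the voiced obstruent /d/, so it voices to [g] by assimilation. /g/ precedes the voiceless obstruent /k/, so it devoices to [k] by assimilation. /nekditugkadumob/ → negditukkadumob.
Rule 3 (intervocalic voicing): /t/ is a voiceless stop between vowels /i/ and /u/, so it voices to [d]. /negditukkadumob/ → negdidukkadumob.
Rule 4 (stop-cluster a-epenthesis): /g/ and /d/ form a stop–stop cluster, so [a] is inserted between them. /k/ and /k/ form a stop–stop cluster, so [a] is inserted between them. /negdidukkadumob/ → negadidukakadumob.
Rule 5 (final devoicing): /b/ is a voiced obstruent in word-final position, so it devoices to [p]. /negadidukakadumob/ → negadidukakadumop.

negadidukakadumop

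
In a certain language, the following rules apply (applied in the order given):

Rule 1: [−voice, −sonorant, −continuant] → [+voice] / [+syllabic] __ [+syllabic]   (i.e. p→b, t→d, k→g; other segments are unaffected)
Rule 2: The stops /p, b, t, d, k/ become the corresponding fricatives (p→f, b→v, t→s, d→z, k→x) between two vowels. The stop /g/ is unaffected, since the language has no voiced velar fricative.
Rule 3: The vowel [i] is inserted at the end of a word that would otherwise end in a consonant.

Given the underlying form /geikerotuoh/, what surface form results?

geigerozuohi

Rule 1 (intervocalic voicing): /k/ is a voiceless stop between vowels /i/ and /e/, so it voices to [g]. /t/ is a voiceless stop between vowels /o/ and /u/, so it voices to [d]. /geikerotuoh/ → geigeroduoh.
Rule 2 (intervocalic spirantization): /d/ is a stop between vowels /o/ and /u/, so it spirantizes to the fricative [z]. /geigeroduoh/ → geigerozuoh.
Rule 3 (final i-epenthesis): the form ends in the consonant /h/, so [i] is inserted word-finally. /geigerozuoh/ → geigerozuohi.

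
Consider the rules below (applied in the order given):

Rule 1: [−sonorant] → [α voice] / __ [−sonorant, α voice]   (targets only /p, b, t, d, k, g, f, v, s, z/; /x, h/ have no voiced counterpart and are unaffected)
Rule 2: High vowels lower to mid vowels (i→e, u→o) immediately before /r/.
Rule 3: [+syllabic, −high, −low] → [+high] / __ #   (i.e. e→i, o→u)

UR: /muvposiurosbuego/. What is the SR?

mufposiorozbuegu

Rule 1 (regressive voicing assimilation): /v/ precedes the voiceless obstruent /p/, so it devoices to [f] by assimilation. /s/ precedes the voiced obstruent /b/, so it voices to [z] by assimilation. /muvposiurosbuego/ → mufposiurozbuego.
Rule 2 (pre-rhotic lowering): /u/ is a high vowel immediately before /r/, so it lowers to [o]. /mufposiurozbuego/ → mufposiorozbuego.
Rule 3 (final vowel raising): /o/ is a mid vowel in word-final position, so it raises to [u]. /mufposiorozbuego/ → mufposiorozbuegu.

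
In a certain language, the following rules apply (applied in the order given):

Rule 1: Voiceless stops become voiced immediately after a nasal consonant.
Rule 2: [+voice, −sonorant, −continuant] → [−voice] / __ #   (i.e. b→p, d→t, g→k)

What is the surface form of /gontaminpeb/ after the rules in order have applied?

Rule 1 (post-nasal voicing): /t/ is a voiceless stop immediately after the nasal /n/, so it voices to [d]. /p/ is a voiceless stop immediately after the nasal /n/, so it voices to [b]. /gontaminpeb/ → gondaminbeb.
Rule 2 (final devoicing): /b/ is a voiced stop in word-final position, so it devoices to [p]. /gondaminbeb/ → gondaminbep.

gondaminbep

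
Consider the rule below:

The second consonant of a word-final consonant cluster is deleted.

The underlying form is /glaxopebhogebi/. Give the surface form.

No segment of /glaxopebhogebi/ meets the structural description of the rule, so the form surfaces unchanged.

glaxopebhogebi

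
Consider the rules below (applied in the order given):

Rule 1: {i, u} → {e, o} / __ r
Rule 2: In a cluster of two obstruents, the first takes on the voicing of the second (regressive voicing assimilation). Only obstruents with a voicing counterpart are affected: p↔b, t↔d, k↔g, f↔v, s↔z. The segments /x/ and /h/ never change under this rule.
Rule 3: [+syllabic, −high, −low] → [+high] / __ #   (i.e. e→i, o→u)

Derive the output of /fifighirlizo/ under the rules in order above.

Rule 1 (pre-rhotic lowering): /i/ is a high vowel immediately before /r/, so it lowers to [e]. /fifighirlizo/ → fifigherlizo.
Rule 2 (regressive voicing assimilation): /g/ precedes the voiceless obstruent /h/, so it devoices to [k] by assimilation. /fifigherlizo/ → fifikherlizo.
Rule 3 (final vowel raising): /o/ is a mid vowel in word-final position, so it raises to [u]. /fifikherlizo/ → fifikherlizu.

fifikherlizu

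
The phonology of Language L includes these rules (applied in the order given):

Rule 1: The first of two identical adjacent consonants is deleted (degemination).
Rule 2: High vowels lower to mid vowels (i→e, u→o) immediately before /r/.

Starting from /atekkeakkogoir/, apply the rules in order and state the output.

atekeakogoer

Rule 1 (degemination): /kk/ is a geminate; the first /k/ deletes. /kk/ is a geminate; the first /k/ deletes. /atekkeakkogoir/ → atekeakogoir.
Rule 2 (pre-rhotic lowering): /i/ is a high vowel immediately before /r/, so it lowers to [e]. /atekeakogoir/ → atekeakogoer.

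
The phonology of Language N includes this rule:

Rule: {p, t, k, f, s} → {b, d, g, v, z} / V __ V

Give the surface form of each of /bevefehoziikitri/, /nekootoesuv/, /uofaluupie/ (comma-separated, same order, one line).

bevevehoziigitri, negoodoezuv, uovaluubie

/bevefehoziikitri/: /f/ is a voiceless obstruent between vowels /e/ and /e/, so it voices to [v]. /k/ is a voiceless obstruent between vowels /i/ and /i/, so it voices to [g]. → [bevevehoziigitri].
/nekootoesuv/: /k/ is a voiceless obstruent between vowels /e/ and /o/, so it voices to [g]. /t/ is a voiceless obstruent between vowels /o/ and /o/, so it voices to [d]. /s/ is a voiceless obstruent between vowels /e/ and /u/, so it voices to [z]. → [negoodoezuv].
/uofaluupie/: /f/ is a voiceless obstruent between vowels /o/ and /a/, so it voices to [v]. /p/ is a voiceless obstruent between vowels /u/ and /i/, so it voices to [b]. → [uovaluubie].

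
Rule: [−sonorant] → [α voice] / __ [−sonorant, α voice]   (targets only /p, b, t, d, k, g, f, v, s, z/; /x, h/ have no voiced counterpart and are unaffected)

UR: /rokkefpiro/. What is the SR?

rokkefpiro

No segment of /rokkefpiro/ meets the structural description of the rule, so the form surfaces unchanged.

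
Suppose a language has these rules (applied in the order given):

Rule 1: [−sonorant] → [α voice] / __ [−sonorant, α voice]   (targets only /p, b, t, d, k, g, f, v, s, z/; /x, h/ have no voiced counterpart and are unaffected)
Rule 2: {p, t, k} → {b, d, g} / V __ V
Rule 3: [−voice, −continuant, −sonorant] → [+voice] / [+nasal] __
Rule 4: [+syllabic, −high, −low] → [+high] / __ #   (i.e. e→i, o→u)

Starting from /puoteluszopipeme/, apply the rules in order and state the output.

Rule 1 (regressive voicing assimilation): /s/ precedes the voiced obstruent /z/, so it voices to [z] by assimilation. /puoteluszopipeme/ → puoteluzzopipeme.
Rule 2 (intervocalic voicing): /t/ is a voiceless stop between vowels /o/ and /e/, so it voices to [d]. /p/ is a voiceless stop between vowels /o/ and /i/, so it voices to [b]. /p/ is a voiceless stop between vowels /i/ and /e/, so it voices to [b]. /puoteluzzopipeme/ → puodeluzzobibeme.
Rule 3 (post-nasal voicing): no segment meets the environment; /puodeluzzobibeme/ is unchanged.
Rule 4 (final vowel raising): /e/ is a mid vowel in word-final position, so it raises to [i]. /puodeluzzobibeme/ → puodeluzzobibemi.

puodeluzzobibemi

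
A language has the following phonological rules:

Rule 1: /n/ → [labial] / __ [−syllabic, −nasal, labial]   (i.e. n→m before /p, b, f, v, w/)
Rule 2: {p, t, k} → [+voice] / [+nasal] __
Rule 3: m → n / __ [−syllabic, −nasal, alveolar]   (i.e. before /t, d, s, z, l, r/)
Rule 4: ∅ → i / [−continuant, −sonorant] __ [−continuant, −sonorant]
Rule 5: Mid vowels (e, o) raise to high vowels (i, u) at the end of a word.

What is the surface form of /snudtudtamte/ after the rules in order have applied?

Rule 1 (nasal place assimilation): no segment meets the environment; /snudtudtamte/ is unchanged.
Rule 2 (post-nasal voicing): /t/ is a voiceless stop immediately after the nasal /m/, so it voices to [d]. /snudtudtamte/ → snudtudtamde.
Rule 3 (nasal place assimilation): /m/ precedes the alveolar consonant /d/, so it assimilates in place to [n]. /snudtudtamde/ → snudtudtande.
Rule 4 (stop-cluster i-epenthesis): /d/ and /t/ form a stop–stop cluster, so [i] is inserted between them. /d/ and /t/ form a stop–stop cluster, so [i] is inserted between them. /snudtudtande/ → snudituditande.
Rule 5 (final vowel raising): /e/ is a mid vowel in word-final position, so it raises to [i]. /snudituditande/ → snudituditandi.

snudituditandi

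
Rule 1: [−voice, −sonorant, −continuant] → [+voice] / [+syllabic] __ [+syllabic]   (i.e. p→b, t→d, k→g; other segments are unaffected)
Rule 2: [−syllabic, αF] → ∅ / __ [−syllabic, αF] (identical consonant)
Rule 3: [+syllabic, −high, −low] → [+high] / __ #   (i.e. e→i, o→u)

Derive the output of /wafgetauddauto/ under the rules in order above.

Rule 1 (intervocalic voicing): /t/ is a voiceless stop between vowels /e/ and /a/, so it voices to [d]. /t/ is a voiceless stop between vowels /u/ and /o/, so it voices to [d]. /wafgetauddauto/ → wafgedauddaudo.
Rule 2 (degemination): /dd/ is a geminate; the first /d/ deletes. /wafgedauddaudo/ → wafgedaudaudo.
Rule 3 (final vowel raising): /o/ is a mid vowel in word-final position, so it raises to [u]. /wafgedaudaudo/ → wafgedaudaudu.

wafgedaudaudu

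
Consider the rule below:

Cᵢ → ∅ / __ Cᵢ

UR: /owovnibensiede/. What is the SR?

No segment of /owovnibensiede/ meets the structural description of the rule, so the form surfaces unchanged.

owovnibensiede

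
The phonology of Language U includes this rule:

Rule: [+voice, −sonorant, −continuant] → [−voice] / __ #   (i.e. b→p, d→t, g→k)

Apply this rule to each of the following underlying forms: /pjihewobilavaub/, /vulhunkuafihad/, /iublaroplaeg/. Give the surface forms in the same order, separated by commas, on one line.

pjihewobilavaup, vulhunkuafihat, iublaroplaek

/pjihewobilavaub/: /b/ is a voiced stop in word-final position, so it devoices to [p]. → [pjihewobilavaup].
/vulhunkuafihad/: /d/ is a voiced stop in word-final position, so it devoices to [t]. → [vulhunkuafihat].
/iublaroplaeg/: /g/ is a voiced stop in word-final position, so it devoices to [k]. → [iublaroplaek].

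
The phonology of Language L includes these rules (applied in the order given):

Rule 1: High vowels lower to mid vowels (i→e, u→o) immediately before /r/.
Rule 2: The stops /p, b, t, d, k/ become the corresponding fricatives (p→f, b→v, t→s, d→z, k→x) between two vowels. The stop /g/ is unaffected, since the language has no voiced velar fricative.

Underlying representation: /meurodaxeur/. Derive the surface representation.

Rule 1 (pre-rhotic lowering): /u/ is a high vowel immediately before /r/, so it lowers to [o]. /u/ is a high vowel immediately before /r/, so it lowers to [o]. /meurodaxeur/ → meorodaxeor.
Rule 2 (intervocalic spirantization): /d/ is a stop between vowels /o/ and /a/, so it spirantizes to the fricative [z]. /meorodaxeor/ → meorozaxeor.

meorozaxeor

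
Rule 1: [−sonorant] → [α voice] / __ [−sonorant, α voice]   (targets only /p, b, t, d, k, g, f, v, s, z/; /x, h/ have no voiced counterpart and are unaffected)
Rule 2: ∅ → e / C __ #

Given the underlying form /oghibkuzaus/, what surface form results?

Rule 1 (regressive voicing assimilation): /g/ precedes the voiceless obstruent /h/, so it devoices to [k] by assimilation. /b/ precedes the voiceless obstruent /k/, so it devoices to [p] by assimilation. /oghibkuzaus/ → okhipkuzaus.
Rule 2 (final e-epenthesis): the form ends in the consonant /s/, so [e] is inserted word-finally. /okhipkuzaus/ → okhipkuzause.

okhipkuzause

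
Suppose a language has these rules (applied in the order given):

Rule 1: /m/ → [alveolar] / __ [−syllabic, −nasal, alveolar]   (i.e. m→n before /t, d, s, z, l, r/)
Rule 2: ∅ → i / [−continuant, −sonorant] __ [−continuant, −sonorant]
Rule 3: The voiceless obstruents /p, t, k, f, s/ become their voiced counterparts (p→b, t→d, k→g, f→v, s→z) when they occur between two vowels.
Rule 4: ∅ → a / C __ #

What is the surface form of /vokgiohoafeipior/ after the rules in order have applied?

vogigiohoaveibiora

Rule 1 (nasal place assimilation): no segment meets the environment; /vokgiohoafeipior/ is unchanged.
Rule 2 (stop-cluster i-epenthesis): /k/ and /g/ form a stop–stop cluster, so [i] is inserted between them. /vokgiohoafeipior/ → vokigiohoafeipior.
Rule 3 (intervocalic voicing): /k/ is a voiceless obstruent between vowels /o/ and /i/, so it voices to [g]. /f/ is a voiceless obstruent between vowels /a/ and /e/, so it voices to [v]. /p/ is a voiceless obstruent between vowels /i/ and /i/, so it voices to [b]. /vokigiohoafeipior/ → vogigiohoaveibior.
Rule 4 (final a-epenthesis): the form ends in the consonant /r/, so [a] is inserted word-finally. /vogigiohoaveibior/ → vogigiohoaveibiora.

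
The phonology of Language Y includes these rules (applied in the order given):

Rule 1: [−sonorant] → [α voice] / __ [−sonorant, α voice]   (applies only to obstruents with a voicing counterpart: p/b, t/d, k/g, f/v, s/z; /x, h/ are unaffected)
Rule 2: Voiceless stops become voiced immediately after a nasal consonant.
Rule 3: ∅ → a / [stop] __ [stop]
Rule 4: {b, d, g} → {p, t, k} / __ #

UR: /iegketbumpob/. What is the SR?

iekakedabumbop

Rule 1 (regressive voicing assimilation): /g/ precedes the voiceless obstruent /k/, so it devoices to [k] by assimilation. /t/ precedes the voiced obstruent /b/, so it voices to [d] by assimilation. /iegketbumpob/ → iekkedbumpob.
Rule 2 (post-nasal voicing): /p/ is a voiceless stop immediately after the nasal /m/, so it voices to [b]. /iekkedbumpob/ → iekkedbumbob.
Rule 3 (stop-cluster a-epenthesis): /k/ and /k/ form a stop–stop cluster, so [a] is inserted between them. /d/ and /b/ form a stop–stop cluster, so [a] is inserted between them. /iekkedbumbob/ → iekakedabumbob.
Rule 4 (final devoicing): /b/ is a voiced stop in word-final position, so it devoices to [p]. /iekakedabumbob/ → iekakedabumbop.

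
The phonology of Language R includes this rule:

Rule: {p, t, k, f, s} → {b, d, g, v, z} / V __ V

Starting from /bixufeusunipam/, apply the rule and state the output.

bixuveuzunibam

/f/ is a voiceless obstruent between vowels /u/ and /e/, so it voices to [v].
/s/ is a voiceless obstruent between vowels /u/ and /u/, so it voices to [z].
/p/ is a voiceless obstruent between vowels /i/ and /a/, so it voices to [b].
Surface form: [bixuveuzunibam].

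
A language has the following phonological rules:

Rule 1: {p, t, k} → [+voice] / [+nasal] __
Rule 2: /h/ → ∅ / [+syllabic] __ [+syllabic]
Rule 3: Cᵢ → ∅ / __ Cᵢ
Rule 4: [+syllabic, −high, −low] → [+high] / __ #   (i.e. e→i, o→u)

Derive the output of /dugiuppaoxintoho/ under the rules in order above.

Rule 1 (post-nasal voicing): /t/ is a voiceless stop immediately after the nasal /n/, so it voices to [d]. /dugiuppaoxintoho/ → dugiuppaoxindoho.
Rule 2 (intervocalic h-deletion): /h/ occurs between vowels /o/ and /o/, so it deletes. /dugiuppaoxindoho/ → dugiuppaoxindoo.
Rule 3 (degemination): /pp/ is a geminate; the first /p/ deletes. /dugiuppaoxindoo/ → dugiupaoxindoo.
Rule 4 (final vowel raising): /o/ is a mid vowel in word-final position, so it raises to [u]. /dugiupaoxindoo/ → dugiupaoxindou.

dugiupaoxindou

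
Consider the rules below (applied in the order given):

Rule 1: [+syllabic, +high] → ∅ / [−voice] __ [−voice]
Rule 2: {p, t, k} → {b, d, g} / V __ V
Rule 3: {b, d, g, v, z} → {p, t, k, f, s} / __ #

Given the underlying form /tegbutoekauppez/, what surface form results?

Rule 1 (high vowel syncope): no segment meets the environment; /tegbutoekauppez/ is unchanged.
Rule 2 (intervocalic voicing): /t/ is a voiceless stop between vowels /u/ and /o/, so it voices to [d]. /k/ is a voiceless stop between vowels /e/ and /a/, so it voices to [g]. /tegbutoekauppez/ → tegbudoegauppez.
Rule 3 (final devoicing): /z/ is a voiced obstruent in word-final position, so it devoices to [s]. /tegbudoegauppez/ → tegbudoegauppes.

tegbudoegauppes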